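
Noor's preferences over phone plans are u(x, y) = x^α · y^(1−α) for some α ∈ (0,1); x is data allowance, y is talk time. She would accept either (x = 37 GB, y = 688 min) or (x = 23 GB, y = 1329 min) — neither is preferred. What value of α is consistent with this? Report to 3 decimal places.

α ≈ 0.581

The Cobb–Douglas utilities coincide, so 37^α·688^(1−α) = 23^α·1329^(1−α).
(37/23)^α = (1329/688)^(1−α); take logs: α·ln(37/23) = (1−α)·ln(1329/688), i.e. α·0.475424 = (1−α)·0.658393.
Thus α·(1.133817) = 0.658393, so α = 0.658393/1.133817 ≈ 0.581.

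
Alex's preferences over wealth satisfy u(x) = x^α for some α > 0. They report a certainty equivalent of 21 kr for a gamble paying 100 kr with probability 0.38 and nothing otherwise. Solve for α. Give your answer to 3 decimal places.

α ≈ 0.620

EU(lottery) = 0.38·100^α + 0.62·0 = 0.38·100^α.
Indifference: 21^α = 0.38·100^α, so (21/100)^α = 0.38.
Taking logs: α·ln(21/100) = ln(0.38), so α = -0.967584 / -1.560648 ≈ 0.620.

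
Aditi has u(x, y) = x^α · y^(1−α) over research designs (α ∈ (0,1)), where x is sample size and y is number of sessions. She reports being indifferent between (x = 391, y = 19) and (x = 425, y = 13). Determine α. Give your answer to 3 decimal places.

α ≈ 0.820

Indifference: 391^α · 19^(1−α) = 425^α · 13^(1−α).
Taking logs: α·ln 391 + (1−α)·ln 19 = α·ln 425 + (1−α)·ln 13, i.e. α·-0.083382 = (1−α)·-0.379490.
So α/(1−α) = (-0.379490)/(-0.083382) = 4.551222, and α = 4.551222/5.551222 ≈ 0.820.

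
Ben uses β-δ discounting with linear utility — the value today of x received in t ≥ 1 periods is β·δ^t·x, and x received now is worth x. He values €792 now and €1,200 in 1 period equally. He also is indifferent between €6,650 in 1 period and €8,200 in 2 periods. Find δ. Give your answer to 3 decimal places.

From the later pair, β·δ^1·6650 = β·δ^2·8200; dividing through, δ = 6650/8200 = 0.81098.

δ ≈ 0.811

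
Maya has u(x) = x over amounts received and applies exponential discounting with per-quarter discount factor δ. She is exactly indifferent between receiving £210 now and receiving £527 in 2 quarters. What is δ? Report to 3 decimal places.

δ ≈ 0.631

Indifference means u(210) = δ^2 · u(527), so δ^2 = u(210)/u(527).
With u(x) = x: δ^2 = 210/527 = 0.39848.
Hence δ = (0.39848)^(1/2) = 0.63125.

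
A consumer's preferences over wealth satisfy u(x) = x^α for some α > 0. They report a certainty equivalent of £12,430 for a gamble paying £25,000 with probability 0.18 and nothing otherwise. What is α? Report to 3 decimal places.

The lottery's expected utility is 0.18·u(25000) + 0.82·u(0) = 0.18·25000^α (since u(0) = 0 for α > 0).
Equating: 12430^α = 0.18·25000^α, i.e. 0.4972^α = 0.18.
Taking logs: α·ln(12430/25000) = ln(0.18), so α = -1.714798 / -0.698763 ≈ 2.454.

α ≈ 2.454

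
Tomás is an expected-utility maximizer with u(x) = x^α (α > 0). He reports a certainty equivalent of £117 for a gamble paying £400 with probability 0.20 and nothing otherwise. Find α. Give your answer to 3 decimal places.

α ≈ 1.309

Since u(0) = 0, the lottery's EU is 0.20·400^α.
Indifference: 117^α = 0.20·400^α, so (117/400)^α = 0.20.
Taking logs: α·ln(117/400) = ln(0.20), so α = -1.609438 / -1.229291 ≈ 1.309.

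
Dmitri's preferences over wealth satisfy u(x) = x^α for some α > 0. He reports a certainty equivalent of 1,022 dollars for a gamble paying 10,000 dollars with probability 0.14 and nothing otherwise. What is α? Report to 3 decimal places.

α ≈ 0.862

The lottery's expected utility is 0.14·u(10000) + 0.86·u(0) = 0.14·10000^α (since u(0) = 0 for α > 0).
Indifference: 1022^α = 0.14·10000^α, so (1022/10000)^α = 0.14.
Taking logs: α·ln(1022/10000) = ln(0.14), so α = -1.966113 / -2.280824 ≈ 0.862.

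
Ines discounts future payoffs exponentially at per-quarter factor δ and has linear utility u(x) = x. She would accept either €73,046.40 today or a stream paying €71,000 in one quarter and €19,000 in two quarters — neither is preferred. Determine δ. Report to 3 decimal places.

Equating present values: 73046.40 = 71000δ + 19000δ².
Rearranged: 19000δ² + 71000δ − 73046.40 = 0.
By the quadratic formula (taking the positive root), δ = (−71000 + √10592526400.00) / 38000 ≈ 0.840.

δ ≈ 0.840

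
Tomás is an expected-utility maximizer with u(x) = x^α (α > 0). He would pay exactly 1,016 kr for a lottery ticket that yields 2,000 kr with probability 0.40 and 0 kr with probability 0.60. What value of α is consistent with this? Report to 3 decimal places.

α ≈ 1.353

Since u(0) = 0, the lottery's EU is 0.40·2000^α.
Equating: 1016^α = 0.40·2000^α, i.e. 0.5080^α = 0.40.
α = ln(0.40) / ln(1016/2000) = -0.916291/-0.677274 ≈ 1.353.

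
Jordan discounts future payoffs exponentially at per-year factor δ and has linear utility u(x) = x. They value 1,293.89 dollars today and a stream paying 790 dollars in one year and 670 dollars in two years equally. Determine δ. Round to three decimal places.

δ ≈ 0.920

The stream is worth 790δ + 670δ² today, so 790δ + 670δ² = 1293.89.
Rearranged: 670δ² + 790δ − 1293.89 = 0.
By the quadratic formula (taking the positive root), δ = (−790 + √4091725.20) / 1340 ≈ 0.920.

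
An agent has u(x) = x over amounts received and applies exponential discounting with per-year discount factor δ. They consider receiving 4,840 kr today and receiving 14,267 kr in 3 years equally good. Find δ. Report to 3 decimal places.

δ ≈ 0.697

Equating discounted utilities: u(4840) = δ^3·u(14267) ⇒ δ^3 = u(4840)/u(14267).
With u(x) = x: δ^3 = 4840/14267 = 0.33924.
Hence δ = (0.33924)^(1/3) = 0.69744.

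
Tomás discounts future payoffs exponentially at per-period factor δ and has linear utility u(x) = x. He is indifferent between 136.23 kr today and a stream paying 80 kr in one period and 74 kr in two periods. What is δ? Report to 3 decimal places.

δ ≈ 0.920

Equating present values: 136.23 = 80δ + 74δ².
Rearranged: 74δ² + 80δ − 136.23 = 0.
By the quadratic formula (taking the positive root), δ = (−80 + √46724.08) / 148 ≈ 0.920.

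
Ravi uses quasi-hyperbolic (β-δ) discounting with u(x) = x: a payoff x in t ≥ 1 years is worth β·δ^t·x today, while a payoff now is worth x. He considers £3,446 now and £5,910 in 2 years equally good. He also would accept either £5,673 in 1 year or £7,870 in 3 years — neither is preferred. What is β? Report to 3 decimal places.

From the later pair, β·δ^1·5673 = β·δ^3·7870; dividing through, δ^2 = 5673/7870 = 0.72084, so δ = 0.84902.
The first indifference: 3446 = β·δ^2·5910, so β = 3446/(δ^2·5910) = 3446/(0.72084·5910) ≈ 0.809.

β ≈ 0.809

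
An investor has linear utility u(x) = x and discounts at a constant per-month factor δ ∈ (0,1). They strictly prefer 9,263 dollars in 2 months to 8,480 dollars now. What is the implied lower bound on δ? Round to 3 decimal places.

δ > 0.957

The preference means 8480 < δ^2·9263.
Hence δ^2 > 8480/9263 = 0.91547, and x ↦ x^(1/2) is increasing on (0,∞).
δ > 0.91547^(1/2) = 0.957.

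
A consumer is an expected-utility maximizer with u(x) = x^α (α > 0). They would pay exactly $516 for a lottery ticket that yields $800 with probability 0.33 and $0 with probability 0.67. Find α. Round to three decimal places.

α ≈ 2.528

Since u(0) = 0, the lottery's EU is 0.33·800^α.
Setting u(516) equal to that: 516^α = 0.33·800^α ⇒ (516/800)^α = 0.33.
Taking logs: α·ln(516/800) = ln(0.33), so α = -1.108663 / -0.438505 ≈ 2.528.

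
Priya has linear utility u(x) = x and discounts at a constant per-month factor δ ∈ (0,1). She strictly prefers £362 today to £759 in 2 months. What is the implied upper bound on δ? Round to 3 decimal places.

Under u(x) = x this choice says 362 > δ^2·759.
Dividing by 759: δ^2 < 0.47694. Both sides are positive, so the square root keeps the direction.
δ < 0.47694^(1/2) = 0.691.

δ < 0.691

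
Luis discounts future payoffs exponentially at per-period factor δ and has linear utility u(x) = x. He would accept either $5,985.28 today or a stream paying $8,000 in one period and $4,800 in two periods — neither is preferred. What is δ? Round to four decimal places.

δ ≈ 0.5600

Equating present values: 5985.28 = 8000δ + 4800δ².
So 4800δ² + 8000δ − 5985.28 = 0.
By the quadratic formula (taking the positive root), δ = (−8000 + √178917376.00) / 9600 ≈ 0.5600.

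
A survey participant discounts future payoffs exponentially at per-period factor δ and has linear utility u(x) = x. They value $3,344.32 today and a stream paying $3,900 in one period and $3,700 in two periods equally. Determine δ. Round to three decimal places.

Equating present values: 3344.32 = 3900δ + 3700δ².
So 3700δ² + 3900δ − 3344.32 = 0.
δ = (−3900 + √(3900² + 4·3700·3344.32)) / (2·3700) = (−3900 + √64705936.00) / 7400 ≈ 0.560.

δ ≈ 0.560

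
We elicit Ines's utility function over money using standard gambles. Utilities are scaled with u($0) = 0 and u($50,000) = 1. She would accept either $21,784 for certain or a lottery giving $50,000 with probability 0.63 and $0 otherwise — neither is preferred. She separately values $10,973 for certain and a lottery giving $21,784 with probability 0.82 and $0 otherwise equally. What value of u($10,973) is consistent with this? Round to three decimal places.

0.517

The first gamble pins u($21,784): it must equal 0.63·1 + 0.37·0 = 0.63.
The second indifference gives u($10,973) = 0.82·u($21,784) + 0.18·u($0) = 0.82·0.63 + 0.18·0.00 = 0.5166.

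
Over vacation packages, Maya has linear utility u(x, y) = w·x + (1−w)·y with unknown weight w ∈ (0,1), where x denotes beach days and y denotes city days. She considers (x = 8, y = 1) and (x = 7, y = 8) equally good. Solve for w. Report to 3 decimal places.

Equating utilities: w·8 + (1−w)·1 = w·7 + (1−w)·8.
Rearranging, 1·w − 7·(1−w) = 0.
Hence w = 7/(1+7) = 7/8 = 0.875.

w = 0.875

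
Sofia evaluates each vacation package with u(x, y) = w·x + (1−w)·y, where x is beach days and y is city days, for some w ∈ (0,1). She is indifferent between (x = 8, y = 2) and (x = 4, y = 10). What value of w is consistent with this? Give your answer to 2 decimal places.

w = 0.67

Indifference: w·8 + (1−w)·2 = w·4 + (1−w)·10.
Rearranging, 4·w − 8·(1−w) = 0.
The marginal rate of substitution is 8/4, so w = 8/(4+8) = 0.67.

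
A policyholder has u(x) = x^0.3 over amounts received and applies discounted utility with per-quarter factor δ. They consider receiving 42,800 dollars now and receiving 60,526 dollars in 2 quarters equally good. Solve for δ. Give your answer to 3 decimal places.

Indifference means u(42800) = δ^2 · u(60526), so δ^2 = u(42800)/u(60526).
Since u(x) = x^0.3, δ^2 = (42800/60526)^0.3 = 0.70713^0.3 = 0.90126.
Taking the square root: δ = 0.90126^(1/2) ≈ 0.949.

δ ≈ 0.949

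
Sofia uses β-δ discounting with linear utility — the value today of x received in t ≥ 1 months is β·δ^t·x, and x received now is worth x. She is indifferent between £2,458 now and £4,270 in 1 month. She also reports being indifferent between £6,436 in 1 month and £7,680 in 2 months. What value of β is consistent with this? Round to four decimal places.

β ≈ 0.6869

Both payoffs in the second observation are in the future, so β drops out: δ^1·6436 = δ^2·7680 ⇒ δ = 6436/7680 = 0.83802.
Substituting δ into 2458 = β·δ·4270: β = 2458/(3578.349) ≈ 0.6869.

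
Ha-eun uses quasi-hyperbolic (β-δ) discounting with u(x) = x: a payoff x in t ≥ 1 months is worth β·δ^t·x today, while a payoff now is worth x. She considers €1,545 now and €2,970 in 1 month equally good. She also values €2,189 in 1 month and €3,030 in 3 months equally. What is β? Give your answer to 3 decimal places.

From the later pair, β·δ^1·2189 = β·δ^3·3030; dividing through, δ^2 = 2189/3030 = 0.72244, so δ = 0.84997.
Now use the now-vs-future pair: 1545 = β·δ·2970 gives β = 1545/(0.84997·2970) ≈ 0.612.

β ≈ 0.612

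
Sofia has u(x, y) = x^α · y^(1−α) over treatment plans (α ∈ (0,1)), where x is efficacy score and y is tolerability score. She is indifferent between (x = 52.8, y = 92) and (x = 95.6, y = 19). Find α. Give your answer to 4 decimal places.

α ≈ 0.7266

Indifference: 52.8^α · 92^(1−α) = 95.6^α · 19^(1−α).
Rearrange to (52.8/95.6)^α = (19/92)^(1−α) and take logs: α·-0.5936616 = (1−α)·-1.5773496.
With A = -0.5936616 and B = -1.5773496: α·A = (1−α)·B, so α = B/(A+B) = -1.5773496/-2.1710112 ≈ 0.7266.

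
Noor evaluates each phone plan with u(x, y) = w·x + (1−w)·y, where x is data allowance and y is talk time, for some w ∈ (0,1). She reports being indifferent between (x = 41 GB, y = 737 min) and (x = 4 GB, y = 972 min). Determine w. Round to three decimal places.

Equating utilities: w·41 + (1−w)·737 = w·4 + (1−w)·972.
Rearranging, 37·w − 235·(1−w) = 0.
So w/(1−w) = 235/37 = 6.3514, giving w = 235/(37+235) = 0.864.

w = 0.864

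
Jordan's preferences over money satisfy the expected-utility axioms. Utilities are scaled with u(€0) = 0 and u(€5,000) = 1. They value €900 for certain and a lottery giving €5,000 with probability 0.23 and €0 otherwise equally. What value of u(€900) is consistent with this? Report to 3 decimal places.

The indifference gives u(€900) = 0.23·u(€5,000) + 0.77·u(€0) = 0.23·1 + 0.77·0 = 0.23.

0.230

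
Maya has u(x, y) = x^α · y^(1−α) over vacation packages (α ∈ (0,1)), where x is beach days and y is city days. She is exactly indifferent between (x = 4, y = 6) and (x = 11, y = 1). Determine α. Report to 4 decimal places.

α ≈ 0.6391

Indifference: 4^α · 6^(1−α) = 11^α · 1^(1−α).
Rearrange to (4/11)^α = (1/6)^(1−α) and take logs: α·-1.0116009 = (1−α)·-1.7917595.
With A = -1.0116009 and B = -1.7917595: α·A = (1−α)·B, so α = B/(A+B) = -1.7917595/-2.8033604 ≈ 0.6391.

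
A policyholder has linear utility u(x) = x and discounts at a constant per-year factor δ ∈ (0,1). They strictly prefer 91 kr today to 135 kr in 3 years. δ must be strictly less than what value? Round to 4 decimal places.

Comparing present values: 91 > δ^3·135.
Hence δ^3 < 91/135 = 0.67407, and x ↦ x^(1/3) is increasing on (0,∞).
δ < 0.67407^(1/3) = 0.8768.

δ < 0.8768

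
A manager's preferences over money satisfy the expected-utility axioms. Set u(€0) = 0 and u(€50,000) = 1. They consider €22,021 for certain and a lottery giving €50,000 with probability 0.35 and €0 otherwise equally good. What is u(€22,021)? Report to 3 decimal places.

The indifference gives u(€22,021) = 0.35·u(€50,000) + 0.65·u(€0) = 0.35·1 + 0.65·0 = 0.35.

0.350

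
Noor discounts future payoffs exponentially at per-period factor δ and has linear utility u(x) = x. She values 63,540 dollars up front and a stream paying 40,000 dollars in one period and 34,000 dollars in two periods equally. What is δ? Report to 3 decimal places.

Equating present values: 63540 = 40000δ + 34000δ².
That is, 34000δ² + 40000δ − 63540 = 0, a quadratic in δ.
δ = (−40000 + √(40000² + 4·34000·63540)) / (2·34000) = (−40000 + √10241440000.00) / 68000 ≈ 0.900.

δ ≈ 0.900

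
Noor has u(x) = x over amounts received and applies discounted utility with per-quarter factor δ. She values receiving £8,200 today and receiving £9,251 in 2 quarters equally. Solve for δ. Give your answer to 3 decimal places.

Indifference means u(8200) = δ^2 · u(9251), so δ^2 = u(8200)/u(9251).
With u(x) = x: δ^2 = 8200/9251 = 0.88639.
Taking the square root: δ = 0.88639^(1/2) ≈ 0.941.

δ ≈ 0.941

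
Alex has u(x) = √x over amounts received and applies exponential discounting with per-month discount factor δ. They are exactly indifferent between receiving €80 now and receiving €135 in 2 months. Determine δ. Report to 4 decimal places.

δ ≈ 0.8774

Indifference means u(80) = δ^2 · u(135), so δ^2 = u(80)/u(135).
Since u(x) = √x, δ^2 = √(80/135) = 0.76980.
Hence δ = (0.76980)^(1/2) = 0.877383.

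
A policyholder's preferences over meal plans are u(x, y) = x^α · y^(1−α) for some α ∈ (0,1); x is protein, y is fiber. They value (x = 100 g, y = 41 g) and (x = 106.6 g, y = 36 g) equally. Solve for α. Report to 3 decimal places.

Indifference: 100^α · 41^(1−α) = 106.6^α · 36^(1−α).
Taking logs: α·ln 100 + (1−α)·ln 41 = α·ln 106.6 + (1−α)·ln 36, i.e. α·-0.063913 = (1−α)·-0.130053.
So α/(1−α) = (-0.130053)/(-0.063913) = 2.034844, and α = 2.034844/3.034844 ≈ 0.670.

α ≈ 0.670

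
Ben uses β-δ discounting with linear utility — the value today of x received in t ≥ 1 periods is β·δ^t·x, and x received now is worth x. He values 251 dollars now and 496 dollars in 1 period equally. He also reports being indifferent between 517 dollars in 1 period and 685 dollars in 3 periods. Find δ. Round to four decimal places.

δ ≈ 0.8688

The second indifference involves only future payoffs, so β cancels: β·δ^1·517 = β·δ^3·685, giving δ^2 = 517/685 = 0.75474, so δ = 0.86876.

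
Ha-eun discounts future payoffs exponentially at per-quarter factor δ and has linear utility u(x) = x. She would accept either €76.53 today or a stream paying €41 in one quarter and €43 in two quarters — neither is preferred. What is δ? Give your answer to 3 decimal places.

δ ≈ 0.940

The stream is worth 41δ + 43δ² today, so 41δ + 43δ² = 76.53.
That is, 43δ² + 41δ − 76.53 = 0, a quadratic in δ.
By the quadratic formula (taking the positive root), δ = (−41 + √14844.16) / 86 ≈ 0.940.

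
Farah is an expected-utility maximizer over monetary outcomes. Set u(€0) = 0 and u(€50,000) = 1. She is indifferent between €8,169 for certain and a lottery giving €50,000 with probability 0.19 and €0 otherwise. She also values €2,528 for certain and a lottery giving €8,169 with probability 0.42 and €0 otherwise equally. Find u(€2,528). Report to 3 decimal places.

First, u(€8,169) = 0.19·u(€50,000) + 0.81·u(€0) = 0.19.
The second indifference gives u(€2,528) = 0.42·u(€8,169) + 0.58·u(€0) = 0.42·0.19 + 0.58·0.00 = 0.0798.

0.080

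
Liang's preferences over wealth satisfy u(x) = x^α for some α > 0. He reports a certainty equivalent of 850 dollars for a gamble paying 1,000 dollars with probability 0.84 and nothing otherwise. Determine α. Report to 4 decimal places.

α ≈ 1.0728

Since u(0) = 0, the lottery's EU is 0.84·1000^α.
Setting u(850) equal to that: 850^α = 0.84·1000^α ⇒ (850/1000)^α = 0.84.
α = ln(0.84) / ln(850/1000) = -0.1743534/-0.1625189 ≈ 1.0728.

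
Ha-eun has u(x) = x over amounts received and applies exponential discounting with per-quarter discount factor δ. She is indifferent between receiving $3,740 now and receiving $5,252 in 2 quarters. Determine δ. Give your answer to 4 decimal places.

δ ≈ 0.8439

Indifference means u(3740) = δ^2 · u(5252), so δ^2 = u(3740)/u(5252).
With u(x) = x: δ^2 = 3740/5252 = 0.71211.
Hence δ = (0.71211)^(1/2) = 0.843866.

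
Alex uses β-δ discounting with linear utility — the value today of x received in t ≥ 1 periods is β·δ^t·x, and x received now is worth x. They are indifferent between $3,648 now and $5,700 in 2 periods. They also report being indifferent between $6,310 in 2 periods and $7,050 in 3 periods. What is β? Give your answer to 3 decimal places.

From the later pair, β·δ^2·6310 = β·δ^3·7050; dividing through, δ = 6310/7050 = 0.89504.
Now use the now-vs-future pair: 3648 = β·δ^2·5700 gives β = 3648/(0.80109·5700) ≈ 0.799.

β ≈ 0.799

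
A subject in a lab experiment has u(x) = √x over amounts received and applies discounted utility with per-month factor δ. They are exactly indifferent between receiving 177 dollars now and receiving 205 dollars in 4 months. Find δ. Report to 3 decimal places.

The payoff in 4 months is discounted by δ^4, so u(177) = δ^4·u(205) and δ^4 = u(177)/u(205).
Since u(x) = √x, δ^4 = √(177/205) = 0.92920.
Hence δ = (0.92920)^(1/4) = 0.98181.

δ ≈ 0.982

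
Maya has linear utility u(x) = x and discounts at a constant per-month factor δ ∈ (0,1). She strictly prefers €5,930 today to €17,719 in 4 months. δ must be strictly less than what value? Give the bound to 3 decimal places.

δ < 0.761

Comparing present values: 5930 > δ^4·17719.
Hence δ^4 < 5930/17719 = 0.33467, and x ↦ x^(1/4) is increasing on (0,∞).
δ < 0.33467^(1/4) = 0.761.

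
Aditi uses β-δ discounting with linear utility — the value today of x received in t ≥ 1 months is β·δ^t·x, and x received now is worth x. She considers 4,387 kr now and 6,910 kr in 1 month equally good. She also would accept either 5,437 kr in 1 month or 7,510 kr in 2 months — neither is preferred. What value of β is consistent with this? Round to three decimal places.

Both payoffs in the second observation are in the future, so β drops out: δ^1·5437 = δ^2·7510 ⇒ δ = 5437/7510 = 0.72397.
Now use the now-vs-future pair: 4387 = β·δ·6910 gives β = 4387/(0.72397·6910) ≈ 0.877.

β ≈ 0.877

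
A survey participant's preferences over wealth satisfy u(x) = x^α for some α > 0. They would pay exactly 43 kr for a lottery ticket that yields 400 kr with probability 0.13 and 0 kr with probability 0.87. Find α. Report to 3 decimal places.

α ≈ 0.915

The lottery's expected utility is 0.13·u(400) + 0.87·u(0) = 0.13·400^α (since u(0) = 0 for α > 0).
Indifference: 43^α = 0.13·400^α, so (43/400)^α = 0.13.
Take logs: α = ln 0.13 / ln(43/400) ≈ 0.91479.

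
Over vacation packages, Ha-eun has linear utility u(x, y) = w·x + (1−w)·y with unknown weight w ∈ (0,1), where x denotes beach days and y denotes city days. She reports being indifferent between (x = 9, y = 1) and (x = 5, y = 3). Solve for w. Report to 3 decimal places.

Indifference: w·9 + (1−w)·1 = w·5 + (1−w)·3.
Rearranging, 4·w − 2·(1−w) = 0.
So w/(1−w) = 2/4 = 0.5000, giving w = 2/(4+2) = 0.333.

w = 0.333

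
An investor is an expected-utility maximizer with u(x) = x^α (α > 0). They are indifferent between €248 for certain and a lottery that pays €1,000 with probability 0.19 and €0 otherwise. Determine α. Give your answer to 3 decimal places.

The lottery's expected utility is 0.19·u(1000) + 0.81·u(0) = 0.19·1000^α (since u(0) = 0 for α > 0).
Indifference: 248^α = 0.19·1000^α, so (248/1000)^α = 0.19.
α = ln(0.19) / ln(248/1000) = -1.660731/-1.394327 ≈ 1.191.

α ≈ 1.191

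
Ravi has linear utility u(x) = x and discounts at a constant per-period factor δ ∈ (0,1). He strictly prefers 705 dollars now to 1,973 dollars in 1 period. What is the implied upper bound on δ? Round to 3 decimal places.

The preference means 705 > δ·1973.
Dividing through by 1973 gives δ < 0.35732.

δ < 0.357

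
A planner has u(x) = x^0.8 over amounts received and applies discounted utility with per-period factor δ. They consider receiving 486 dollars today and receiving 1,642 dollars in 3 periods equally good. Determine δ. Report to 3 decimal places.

δ ≈ 0.723

The payoff in 3 periods is discounted by δ^3, so u(486) = δ^3·u(1642) and δ^3 = u(486)/u(1642).
Since u(x) = x^0.8, δ^3 = (486/1642)^0.8 = 0.29598^0.8 = 0.37758.
Taking the cube root: δ = 0.37758^(1/3) ≈ 0.723.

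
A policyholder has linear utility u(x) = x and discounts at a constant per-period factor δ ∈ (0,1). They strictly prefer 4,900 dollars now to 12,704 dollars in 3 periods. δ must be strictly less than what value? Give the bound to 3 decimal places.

Under u(x) = x this choice says 4900 > δ^3·12704.
Dividing by 12704: δ^3 < 0.38571. Both sides are positive, so the cube root keeps the direction.
δ < 0.38571^(1/3) = 0.728.

δ < 0.728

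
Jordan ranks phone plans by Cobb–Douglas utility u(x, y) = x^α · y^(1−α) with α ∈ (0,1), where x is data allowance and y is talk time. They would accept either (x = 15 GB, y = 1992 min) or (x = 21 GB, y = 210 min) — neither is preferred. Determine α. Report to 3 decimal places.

α ≈ 0.870

Set the two utilities equal: 15^α·1992^(1−α) = 21^α·210^(1−α).
Taking logs: α·ln 15 + (1−α)·ln 1992 = α·ln 21 + (1−α)·ln 210, i.e. α·-0.336472 = (1−α)·-2.249787.
Thus α·(-2.586259) = -2.249787, so α = -2.249787/-2.586259 ≈ 0.870.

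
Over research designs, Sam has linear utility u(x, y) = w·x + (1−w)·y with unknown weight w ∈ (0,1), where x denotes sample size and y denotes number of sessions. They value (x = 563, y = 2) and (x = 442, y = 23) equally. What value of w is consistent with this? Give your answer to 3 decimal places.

Indifference: w·563 + (1−w)·2 = w·442 + (1−w)·23.
Collecting terms: w·121 = (1−w)·21.
The marginal rate of substitution is 21/121, so w = 21/(121+21) = 0.148.

w = 0.148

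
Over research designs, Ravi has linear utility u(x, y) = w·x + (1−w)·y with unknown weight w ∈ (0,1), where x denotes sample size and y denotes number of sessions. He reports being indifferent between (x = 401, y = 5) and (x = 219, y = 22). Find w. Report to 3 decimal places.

u(401,5) = u(219,22) means w·401 + (1−w)·5 = w·219 + (1−w)·22.
Rearranging, 182·w − 17·(1−w) = 0.
So w/(1−w) = 17/182 = 0.0934, giving w = 17/(182+17) = 0.085.

w = 0.085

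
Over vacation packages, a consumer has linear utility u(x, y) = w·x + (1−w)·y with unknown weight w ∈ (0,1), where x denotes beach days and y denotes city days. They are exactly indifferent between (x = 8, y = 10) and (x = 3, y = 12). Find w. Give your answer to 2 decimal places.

Equating utilities: w·8 + (1−w)·10 = w·3 + (1−w)·12.
w·(8−3) = (1−w)·(12−10), i.e. w·5 = (1−w)·2.
So w/(1−w) = 2/5 = 0.4000, giving w = 2/(5+2) = 0.29.

w = 0.29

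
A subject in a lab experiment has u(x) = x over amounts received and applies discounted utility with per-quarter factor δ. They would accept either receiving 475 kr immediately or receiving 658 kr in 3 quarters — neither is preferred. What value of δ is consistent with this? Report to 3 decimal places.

The payoff in 3 quarters is discounted by δ^3, so u(475) = δ^3·u(658) and δ^3 = u(475)/u(658).
With u(x) = x: δ^3 = 475/658 = 0.72188.
Hence δ = (0.72188)^(1/3) = 0.89706.

δ ≈ 0.897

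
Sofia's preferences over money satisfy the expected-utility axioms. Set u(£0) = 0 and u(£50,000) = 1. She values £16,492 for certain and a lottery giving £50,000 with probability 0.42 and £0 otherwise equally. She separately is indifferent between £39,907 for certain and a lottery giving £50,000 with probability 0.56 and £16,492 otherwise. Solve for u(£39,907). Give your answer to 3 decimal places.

0.745

From the first indifference, u(£16,492) = 0.42·u(£50,000) + 0.58·u(£0) = 0.42·1 + 0.58·0 = 0.42.
Then u(£39,907) = 0.56·u(£50,000) + 0.44·u(£16,492) = 0.56·1.00 + 0.44·0.42 = 0.7448.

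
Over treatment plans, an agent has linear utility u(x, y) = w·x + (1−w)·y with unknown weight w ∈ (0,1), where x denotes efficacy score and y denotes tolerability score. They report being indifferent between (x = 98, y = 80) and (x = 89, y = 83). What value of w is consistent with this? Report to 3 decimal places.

w = 0.250

u(98,80) = u(89,83) means w·98 + (1−w)·80 = w·89 + (1−w)·83.
Collecting terms: w·9 = (1−w)·3.
So w/(1−w) = 3/9 = 0.3333, giving w = 3/(9+3) = 0.250.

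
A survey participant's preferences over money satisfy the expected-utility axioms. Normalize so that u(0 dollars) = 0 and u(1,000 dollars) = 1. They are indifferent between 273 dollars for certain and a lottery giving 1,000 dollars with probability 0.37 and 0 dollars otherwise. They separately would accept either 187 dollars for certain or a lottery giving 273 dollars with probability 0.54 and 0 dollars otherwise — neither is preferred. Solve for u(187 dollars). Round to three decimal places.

0.200

From the first indifference, u(273 dollars) = 0.37·u(1,000 dollars) + 0.63·u(0 dollars) = 0.37·1 + 0.63·0 = 0.37.
Chaining: u(187 dollars) = 0.54·0.37 + 0.46·0.00 = 0.1998.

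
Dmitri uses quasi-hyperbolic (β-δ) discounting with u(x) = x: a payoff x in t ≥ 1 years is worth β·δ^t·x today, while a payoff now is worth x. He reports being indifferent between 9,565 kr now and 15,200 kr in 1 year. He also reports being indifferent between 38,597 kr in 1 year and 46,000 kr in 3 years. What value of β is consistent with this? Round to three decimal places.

From the later pair, β·δ^1·38597 = β·δ^3·46000; dividing through, δ^2 = 38597/46000 = 0.83907, so δ = 0.91601.
Substituting δ into 9565 = β·δ·15200: β = 9565/(13923.276) ≈ 0.687.

β ≈ 0.687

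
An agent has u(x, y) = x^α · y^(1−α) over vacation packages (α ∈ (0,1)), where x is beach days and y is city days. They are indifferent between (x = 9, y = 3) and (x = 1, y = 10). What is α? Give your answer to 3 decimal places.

α ≈ 0.354

The Cobb–Douglas utilities coincide, so 9^α·3^(1−α) = 1^α·10^(1−α).
Taking logs: α·ln 9 + (1−α)·ln 3 = α·ln 1 + (1−α)·ln 10, i.e. α·2.197225 = (1−α)·1.203973.
Thus α·(3.401198) = 1.203973, so α = 1.203973/3.401198 ≈ 0.354.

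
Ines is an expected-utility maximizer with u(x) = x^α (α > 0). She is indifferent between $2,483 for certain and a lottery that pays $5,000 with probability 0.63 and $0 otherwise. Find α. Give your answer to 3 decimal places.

The lottery's expected utility is 0.63·u(5000) + 0.37·u(0) = 0.63·5000^α (since u(0) = 0 for α > 0).
Indifference: 2483^α = 0.63·5000^α, so (2483/5000)^α = 0.63.
Taking logs: α·ln(2483/5000) = ln(0.63), so α = -0.462035 / -0.699970 ≈ 0.660.

α ≈ 0.660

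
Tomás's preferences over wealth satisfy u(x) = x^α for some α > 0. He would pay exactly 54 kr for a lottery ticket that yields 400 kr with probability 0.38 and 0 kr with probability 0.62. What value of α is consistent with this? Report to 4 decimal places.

α ≈ 0.4832

The lottery's expected utility is 0.38·u(400) + 0.62·u(0) = 0.38·400^α (since u(0) = 0 for α > 0).
Setting u(54) equal to that: 54^α = 0.38·400^α ⇒ (54/400)^α = 0.38.
Take logs: α = ln 0.38 / ln(54/400) ≈ 0.483193.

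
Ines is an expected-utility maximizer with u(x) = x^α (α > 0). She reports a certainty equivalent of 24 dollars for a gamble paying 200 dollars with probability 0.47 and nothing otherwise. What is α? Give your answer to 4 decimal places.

α ≈ 0.3561

EU(lottery) = 0.47·200^α + 0.53·0 = 0.47·200^α.
Setting u(24) equal to that: 24^α = 0.47·200^α ⇒ (24/200)^α = 0.47.
Take logs: α = ln 0.47 / ln(24/200) ≈ 0.356098.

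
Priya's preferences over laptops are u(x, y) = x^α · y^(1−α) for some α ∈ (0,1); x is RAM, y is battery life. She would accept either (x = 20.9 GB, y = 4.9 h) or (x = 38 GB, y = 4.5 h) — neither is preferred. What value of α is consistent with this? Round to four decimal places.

Indifference: 20.9^α · 4.9^(1−α) = 38^α · 4.5^(1−α).
Rearrange to (20.9/38)^α = (4.5/4.9)^(1−α) and take logs: α·-0.5978370 = (1−α)·-0.0851578.
Thus α·(-0.6829948) = -0.0851578, so α = -0.0851578/-0.6829948 ≈ 0.1247.

α ≈ 0.1247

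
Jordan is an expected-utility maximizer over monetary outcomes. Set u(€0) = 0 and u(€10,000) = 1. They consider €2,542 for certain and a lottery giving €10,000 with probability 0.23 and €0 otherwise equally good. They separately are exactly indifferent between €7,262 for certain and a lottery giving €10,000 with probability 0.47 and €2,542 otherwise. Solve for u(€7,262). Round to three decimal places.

0.592

The first gamble pins u(€2,542): it must equal 0.23·1 + 0.77·0 = 0.23.
The second indifference gives u(€7,262) = 0.47·u(€10,000) + 0.53·u(€2,542) = 0.47·1.00 + 0.53·0.23 = 0.5919.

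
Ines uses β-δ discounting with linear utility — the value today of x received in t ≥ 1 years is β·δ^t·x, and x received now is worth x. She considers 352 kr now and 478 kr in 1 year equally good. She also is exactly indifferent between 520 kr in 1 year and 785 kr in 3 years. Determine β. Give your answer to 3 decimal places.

β ≈ 0.905

The second indifference involves only future payoffs, so β cancels: β·δ^1·520 = β·δ^3·785, giving δ^2 = 520/785 = 0.66242, so δ = 0.81389.
The first indifference: 352 = β·δ·478, so β = 352/(δ·478) = 352/(0.81389·478) ≈ 0.905.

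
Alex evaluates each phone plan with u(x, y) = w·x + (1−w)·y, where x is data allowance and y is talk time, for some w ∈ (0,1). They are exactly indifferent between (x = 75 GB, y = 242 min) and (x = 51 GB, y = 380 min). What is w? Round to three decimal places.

w = 0.852

Equating utilities: w·75 + (1−w)·242 = w·51 + (1−w)·380.
w·(75−51) = (1−w)·(380−242), i.e. w·24 = (1−w)·138.
So w/(1−w) = 138/24 = 5.7500, giving w = 138/(24+138) = 0.852.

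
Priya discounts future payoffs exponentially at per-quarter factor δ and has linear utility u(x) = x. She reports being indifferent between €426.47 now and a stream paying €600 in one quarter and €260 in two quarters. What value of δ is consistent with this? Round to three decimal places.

δ ≈ 0.570

The stream is worth 600δ + 260δ² today, so 600δ + 260δ² = 426.47.
Rearranged: 260δ² + 600δ − 426.47 = 0.
δ = (−600 + √(600² + 4·260·426.47)) / (2·260) = (−600 + √803528.80) / 520 ≈ 0.570.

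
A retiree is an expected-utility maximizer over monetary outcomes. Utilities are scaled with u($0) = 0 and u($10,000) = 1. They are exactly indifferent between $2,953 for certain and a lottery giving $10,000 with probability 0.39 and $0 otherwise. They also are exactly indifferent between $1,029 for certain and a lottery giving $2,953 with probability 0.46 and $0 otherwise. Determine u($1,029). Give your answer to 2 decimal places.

The first gamble pins u($2,953): it must equal 0.39·1 + 0.61·0 = 0.39.
Chaining: u($1,029) = 0.46·0.39 + 0.54·0.00 = 0.1794.

0.18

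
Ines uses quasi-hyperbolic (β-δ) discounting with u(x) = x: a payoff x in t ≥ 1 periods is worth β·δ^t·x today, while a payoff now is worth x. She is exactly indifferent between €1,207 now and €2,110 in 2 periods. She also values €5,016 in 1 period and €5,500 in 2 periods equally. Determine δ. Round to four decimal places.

δ ≈ 0.9120

Both payoffs in the second observation are in the future, so β drops out: δ^1·5016 = δ^2·5500 ⇒ δ = 5016/5500 = 0.91200.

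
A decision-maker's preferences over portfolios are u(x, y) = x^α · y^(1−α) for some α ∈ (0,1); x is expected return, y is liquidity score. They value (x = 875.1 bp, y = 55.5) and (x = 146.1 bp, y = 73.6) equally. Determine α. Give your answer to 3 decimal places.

α ≈ 0.136

Set the two utilities equal: 875.1^α·55.5^(1−α) = 146.1^α·73.6^(1−α).
Rearrange to (875.1/146.1)^α = (73.6/55.5)^(1−α) and take logs: α·1.790047 = (1−α)·0.282262.
So α/(1−α) = (0.282262)/(1.790047) = 0.157684, and α = 0.157684/1.157684 ≈ 0.136.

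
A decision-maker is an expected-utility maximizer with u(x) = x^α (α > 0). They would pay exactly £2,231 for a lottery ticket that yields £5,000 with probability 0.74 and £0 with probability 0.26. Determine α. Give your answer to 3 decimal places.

The lottery's expected utility is 0.74·u(5000) + 0.26·u(0) = 0.74·5000^α (since u(0) = 0 for α > 0).
Setting u(2231) equal to that: 2231^α = 0.74·5000^α ⇒ (2231/5000)^α = 0.74.
Take logs: α = ln 0.74 / ln(2231/5000) ≈ 0.37312.

α ≈ 0.373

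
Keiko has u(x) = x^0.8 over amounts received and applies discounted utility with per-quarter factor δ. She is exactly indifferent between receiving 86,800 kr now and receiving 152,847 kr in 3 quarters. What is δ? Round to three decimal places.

The payoff in 3 quarters is discounted by δ^3, so u(86800) = δ^3·u(152847) and δ^3 = u(86800)/u(152847).
With u(x) = x^0.8: δ^3 = 86800^0.8/152847^0.8 = (86800/152847)^0.8 = 0.63593.
Taking the cube root: δ = 0.63593^(1/3) ≈ 0.860.

δ ≈ 0.860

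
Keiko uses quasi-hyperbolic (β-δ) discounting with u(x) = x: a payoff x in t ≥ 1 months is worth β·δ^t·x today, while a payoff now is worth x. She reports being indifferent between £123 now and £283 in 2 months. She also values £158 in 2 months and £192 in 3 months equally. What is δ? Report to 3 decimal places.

δ ≈ 0.823

From the later pair, β·δ^2·158 = β·δ^3·192; dividing through, δ = 158/192 = 0.82292.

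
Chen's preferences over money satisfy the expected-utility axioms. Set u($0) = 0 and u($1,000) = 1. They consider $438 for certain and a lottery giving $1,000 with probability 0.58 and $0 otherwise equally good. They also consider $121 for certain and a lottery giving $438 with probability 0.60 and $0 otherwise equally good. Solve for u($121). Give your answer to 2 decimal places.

The first gamble pins u($438): it must equal 0.58·1 + 0.42·0 = 0.58.
Then u($121) = 0.60·u($438) + 0.40·u($0) = 0.60·0.58 + 0.40·0.00 = 0.3480.

0.35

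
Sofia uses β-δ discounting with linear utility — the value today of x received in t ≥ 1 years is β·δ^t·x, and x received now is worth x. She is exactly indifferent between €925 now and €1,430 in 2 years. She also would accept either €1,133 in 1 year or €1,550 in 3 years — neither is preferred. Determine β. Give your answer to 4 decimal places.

The second indifference involves only future payoffs, so β cancels: β·δ^1·1133 = β·δ^3·1550, giving δ^2 = 1133/1550 = 0.73097, so δ = 0.85497.
Substituting δ into 925 = β·δ^2·1430: β = 925/(1045.284) ≈ 0.8849.

β ≈ 0.8849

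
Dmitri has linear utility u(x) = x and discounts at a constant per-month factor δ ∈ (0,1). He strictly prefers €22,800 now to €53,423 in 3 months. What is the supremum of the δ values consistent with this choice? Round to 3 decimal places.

δ < 0.753

Under u(x) = x this choice says 22800 > δ^3·53423.
Hence δ^3 < 22800/53423 = 0.42678, and x ↦ x^(1/3) is increasing on (0,∞).
δ < 0.42678^(1/3) = 0.753.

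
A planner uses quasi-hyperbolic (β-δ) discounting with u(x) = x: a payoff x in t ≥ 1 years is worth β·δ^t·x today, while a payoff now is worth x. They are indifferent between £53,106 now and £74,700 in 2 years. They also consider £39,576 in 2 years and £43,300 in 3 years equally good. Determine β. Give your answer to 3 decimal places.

From the later pair, β·δ^2·39576 = β·δ^3·43300; dividing through, δ = 39576/43300 = 0.91400.
Substituting δ into 53106 = β·δ^2·74700: β = 53106/(62403.450) ≈ 0.851.

β ≈ 0.851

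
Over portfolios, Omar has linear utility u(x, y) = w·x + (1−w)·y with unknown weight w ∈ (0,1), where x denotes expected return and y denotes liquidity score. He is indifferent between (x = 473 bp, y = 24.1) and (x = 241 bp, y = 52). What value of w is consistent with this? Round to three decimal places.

u(473,24.1) = u(241,52) means w·473 + (1−w)·24.1 = w·241 + (1−w)·52.
w·(473−241) = (1−w)·(52−24.1), i.e. w·232 = (1−w)·27.9.
The marginal rate of substitution is 27.9/232, so w = 27.9/(232+27.9) = 0.107.

w = 0.107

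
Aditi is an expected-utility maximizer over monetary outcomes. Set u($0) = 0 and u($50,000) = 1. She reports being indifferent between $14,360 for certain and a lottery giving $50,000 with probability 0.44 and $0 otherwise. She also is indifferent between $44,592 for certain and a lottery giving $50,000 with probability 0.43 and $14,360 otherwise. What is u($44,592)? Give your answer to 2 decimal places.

From the first indifference, u($14,360) = 0.44·u($50,000) + 0.56·u($0) = 0.44·1 + 0.56·0 = 0.44.
Then u($44,592) = 0.43·u($50,000) + 0.57·u($14,360) = 0.43·1.00 + 0.57·0.44 = 0.6808.

0.68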